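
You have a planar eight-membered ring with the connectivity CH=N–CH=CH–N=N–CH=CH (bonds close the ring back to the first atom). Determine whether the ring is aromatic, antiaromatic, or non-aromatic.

The p orbitals form a continuous loop: every atom in a ring double bond is sp² and brings one electron to the p orbital; the doubly-bonded nitrogens are pyridine-type — their lone pairs lie in the ring plane, leaving one electron in the p orbital. The ring is fully conjugated.
Counting π electrons: 4 × 2 = 8 from the 4 double-bond units.
A 4n π count (8, n = 2) in a planar conjugated ring means antiaromatic.

Antiaromatic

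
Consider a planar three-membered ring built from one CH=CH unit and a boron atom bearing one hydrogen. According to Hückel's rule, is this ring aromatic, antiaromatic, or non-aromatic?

Aromatic

All ring atoms are sp² and supply a p orbital to the ring (each doubly-bonded ring atom is sp² with one p-orbital electron; the boron has an empty p orbital); the conjugation is uninterrupted.
π-electron count: 1 × 2 = 2 from the double-bond unit + 0 from the BH atom = 2.
That gives a 4n+2 count (2, n = 0).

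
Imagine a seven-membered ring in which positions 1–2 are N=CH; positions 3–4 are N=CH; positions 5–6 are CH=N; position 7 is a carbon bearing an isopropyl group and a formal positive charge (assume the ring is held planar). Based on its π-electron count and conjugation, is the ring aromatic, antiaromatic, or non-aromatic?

Aromatic

Check conjugation: the double-bond atoms are sp², each contributing one p electron; each =N– nitrogen is pyridine-type (lone pair in the sp² plane, one electron in the p orbital); the carbocation has an empty p orbital — every position has a p orbital, so the cyclic π system is continuous.
π-electron count: 3 × 2 = 6 from the double-bond units + 0 from the C(isopropyl)(+) atom = 6.
6 = 4(1) + 2, which satisfies Hückel's 4n+2 rule.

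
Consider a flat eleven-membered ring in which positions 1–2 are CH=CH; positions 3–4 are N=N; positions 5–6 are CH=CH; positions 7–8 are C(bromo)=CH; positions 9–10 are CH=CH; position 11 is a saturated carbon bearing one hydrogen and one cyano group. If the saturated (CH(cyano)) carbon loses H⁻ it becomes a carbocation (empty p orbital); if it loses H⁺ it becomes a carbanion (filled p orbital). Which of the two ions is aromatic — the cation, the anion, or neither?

In both ions every ring atom is sp² and contributes a p orbital, so both rings are fully conjugated.
Cation: 5 × 2 + 0 = 10 π electrons → 4(2)+2, aromatic.
Anion: 5 × 2 + 2 = 12 π electrons → 4(3), antiaromatic.

The cation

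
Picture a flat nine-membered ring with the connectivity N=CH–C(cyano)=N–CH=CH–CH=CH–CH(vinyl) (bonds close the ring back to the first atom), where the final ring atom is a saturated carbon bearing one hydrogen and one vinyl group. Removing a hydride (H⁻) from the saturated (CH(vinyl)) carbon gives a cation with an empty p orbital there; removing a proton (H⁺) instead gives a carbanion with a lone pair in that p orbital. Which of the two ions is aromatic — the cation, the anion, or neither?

The anion

In both ions every ring atom is sp² and contributes a p orbital, so both rings are fully conjugated.
Cation: 4 × 2 + 0 = 8 π electrons → 4(2), antiaromatic.
Anion: 4 × 2 + 2 = 10 π electrons → 4(2)+2, aromatic.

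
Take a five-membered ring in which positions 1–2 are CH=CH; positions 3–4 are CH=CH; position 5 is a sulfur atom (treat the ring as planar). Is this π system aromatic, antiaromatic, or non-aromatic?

Aromatic

Every ring atom contributes a p orbital perpendicular to the ring (every atom in a ring double bond is sp² and brings one electron to the p orbital; the sulfur donates one lone pair from its p orbital), so the π system is cyclic and fully conjugated.
Counting π electrons: 2 × 2 = 4 from the double-bond units + 2 from the S atom = 6.
Since 6 = 4·1 + 2, the ring meets the 4n+2 criterion.
(This ring is thiophene.)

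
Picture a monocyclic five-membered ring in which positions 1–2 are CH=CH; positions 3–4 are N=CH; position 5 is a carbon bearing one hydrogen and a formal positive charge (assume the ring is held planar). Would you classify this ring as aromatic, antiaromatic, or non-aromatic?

Antiaromatic

All ring atoms are sp² and supply a p orbital to the ring (every atom in a ring double bond is sp² and brings one electron to the p orbital; each sp² =N– keeps its lone pair in-plane and puts one electron into the π system; the carbocation has an empty p orbital); the conjugation is uninterrupted.
Adding the contributions, 2 × 2 = 4 from the double-bond units + 0 from the CH(+) atom = 4.
A 4n π count (4, n = 1) in a planar conjugated ring means antiaromatic.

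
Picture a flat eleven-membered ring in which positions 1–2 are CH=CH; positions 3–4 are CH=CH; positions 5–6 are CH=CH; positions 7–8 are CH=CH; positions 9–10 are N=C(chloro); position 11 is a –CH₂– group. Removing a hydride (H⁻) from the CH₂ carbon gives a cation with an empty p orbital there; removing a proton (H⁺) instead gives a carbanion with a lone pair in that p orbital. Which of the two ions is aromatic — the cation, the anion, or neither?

The cation

In either ion the ring is fully conjugated: every atom, including the new sp² carbon, supplies a p orbital.
Cation: 5 × 2 + 0 = 10 π electrons → 4(2)+2, aromatic.
Anion: 5 × 2 + 2 = 12 π electrons → 4(3), antiaromatic.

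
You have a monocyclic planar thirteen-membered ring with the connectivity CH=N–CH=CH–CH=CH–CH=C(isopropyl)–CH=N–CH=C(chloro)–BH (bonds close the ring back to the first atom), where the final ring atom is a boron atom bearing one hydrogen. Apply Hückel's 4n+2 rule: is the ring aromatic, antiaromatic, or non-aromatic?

Antiaromatic

Check conjugation: each doubly-bonded ring atom is sp² with one p-orbital electron; each sp² =N– keeps its lone pair in-plane and puts one electron into the π system; the boron has an empty p orbital — every position has a p orbital, so the cyclic π system is continuous.
Counting π electrons: 6 × 2 = 12 from the double-bond units + 0 from the BH atom = 12.
With 12 = 4·3 π electrons, Hückel's rule classifies the planar ring as antiaromatic.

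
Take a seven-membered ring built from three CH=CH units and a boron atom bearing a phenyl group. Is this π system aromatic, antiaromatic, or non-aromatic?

Aromatic

All ring atoms are sp² and supply a p orbital to the ring (the double-bond atoms are sp², each contributing one p electron; the boron has an empty p orbital); the conjugation is uninterrupted.
Tallying contributions gives 3 × 2 = 6 from the double-bond units + 0 from the B(phenyl) atom = 6.
That gives a 4n+2 count (6, n = 1).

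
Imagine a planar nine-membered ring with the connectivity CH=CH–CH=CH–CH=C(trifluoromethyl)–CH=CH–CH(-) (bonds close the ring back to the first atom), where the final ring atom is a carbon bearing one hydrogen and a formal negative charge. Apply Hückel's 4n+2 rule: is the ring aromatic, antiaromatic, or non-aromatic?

The p orbitals form a continuous loop: the double-bond atoms are sp², each contributing one p electron; the carbanion's lone pair occupies the p orbital. The ring is fully conjugated.
π-electron count: 4 × 2 = 8 from the double-bond units + 2 from the CH(-) atom = 10.
10 = 4(2) + 2, which satisfies Hückel's 4n+2 rule.

Aromatic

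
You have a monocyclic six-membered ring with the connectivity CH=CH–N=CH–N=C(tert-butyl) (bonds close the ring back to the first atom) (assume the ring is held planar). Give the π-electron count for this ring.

All ring atoms are sp² and supply a p orbital to the ring (the double-bond atoms are sp², each contributing one p electron; each sp² =N– keeps its lone pair in-plane and puts one electron into the π system); the conjugation is uninterrupted.
Adding the contributions, 3 × 2 = 6 from the 3 double-bond units.

6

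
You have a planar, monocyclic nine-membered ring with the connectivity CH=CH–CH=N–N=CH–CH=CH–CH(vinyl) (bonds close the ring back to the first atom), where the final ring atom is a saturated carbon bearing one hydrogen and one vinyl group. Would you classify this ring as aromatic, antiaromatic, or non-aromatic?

Non-aromatic

The CH(vinyl) carbon is saturated: that saturated carbon is sp³ and has no p orbital in the ring π system. Conjugation is not continuous around the ring.
Hückel's rule only applies to fully conjugated rings, so this one is simply non-aromatic.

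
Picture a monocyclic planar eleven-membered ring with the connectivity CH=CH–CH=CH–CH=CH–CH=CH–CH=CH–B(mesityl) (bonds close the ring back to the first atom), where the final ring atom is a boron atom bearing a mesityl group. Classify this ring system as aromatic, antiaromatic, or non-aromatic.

Aromatic

Check conjugation: every atom in a ring double bond is sp² and brings one electron to the p orbital; the boron has an empty p orbital — every position has a p orbital, so the cyclic π system is continuous.
π-electron count: 5 × 2 = 10 from the double-bond units + 0 from the B(mesityl) atom = 10.
That gives a 4n+2 count (10, n = 2).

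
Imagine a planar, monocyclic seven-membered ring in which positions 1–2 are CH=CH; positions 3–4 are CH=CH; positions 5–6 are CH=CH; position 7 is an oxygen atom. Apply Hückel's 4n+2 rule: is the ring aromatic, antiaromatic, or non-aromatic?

Antiaromatic

Check conjugation: the double-bond atoms are sp², each contributing one p electron; the oxygen donates one lone pair from its p orbital — every position has a p orbital, so the cyclic π system is continuous.
π-electron count: 3 × 2 = 6 from the double-bond units + 2 from the O atom = 8.
8 is a 4n count (n = 2), so the planar conjugated ring is antiaromatic.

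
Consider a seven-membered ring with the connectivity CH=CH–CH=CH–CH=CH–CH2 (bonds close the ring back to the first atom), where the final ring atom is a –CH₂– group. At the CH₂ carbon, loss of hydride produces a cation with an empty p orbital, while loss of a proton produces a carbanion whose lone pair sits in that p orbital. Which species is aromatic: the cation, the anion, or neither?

The cation

In both ions every ring atom is sp² and contributes a p orbital, so both rings are fully conjugated.
Cation: 3 × 2 + 0 = 6 π electrons → 4(1)+2, aromatic.
Anion: 3 × 2 + 2 = 8 π electrons → 4(2), antiaromatic.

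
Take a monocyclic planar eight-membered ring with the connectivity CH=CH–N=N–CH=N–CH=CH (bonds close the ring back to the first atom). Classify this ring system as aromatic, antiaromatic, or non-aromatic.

Every ring atom contributes a p orbital perpendicular to the ring (every atom in a ring double bond is sp² and brings one electron to the p orbital; each sp² =N– keeps its lone pair in-plane and puts one electron into the π system), so the π system is cyclic and fully conjugated.
Counting π electrons: 4 × 2 = 8 from the 4 double-bond units.
With 8 = 4·2 π electrons, Hückel's rule classifies the planar ring as antiaromatic.

Antiaromatic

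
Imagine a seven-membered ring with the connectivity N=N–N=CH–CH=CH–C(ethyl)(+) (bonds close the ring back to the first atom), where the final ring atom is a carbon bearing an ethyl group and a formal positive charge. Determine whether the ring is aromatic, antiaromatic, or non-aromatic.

Aromatic

All ring atoms are sp² and supply a p orbital to the ring (each doubly-bonded ring atom is sp² with one p-orbital electron; each sp² =N– keeps its lone pair in-plane and puts one electron into the π system; the carbocation has an empty p orbital); the conjugation is uninterrupted.
Counting π electrons: 3 × 2 = 6 from the double-bond units + 0 from the C(ethyl)(+) atom = 6.
That gives a 4n+2 count (6, n = 1).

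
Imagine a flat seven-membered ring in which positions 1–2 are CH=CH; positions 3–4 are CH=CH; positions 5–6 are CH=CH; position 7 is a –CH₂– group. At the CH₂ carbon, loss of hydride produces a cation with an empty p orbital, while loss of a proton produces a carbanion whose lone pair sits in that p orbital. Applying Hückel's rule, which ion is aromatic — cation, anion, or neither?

Once that carbon is sp², every ring atom has a p orbital and both ions are fully conjugated.
Cation: 3 × 2 + 0 = 6 π electrons → 4(1)+2, aromatic.
Anion: 3 × 2 + 2 = 8 π electrons → 4(2), antiaromatic.

The cation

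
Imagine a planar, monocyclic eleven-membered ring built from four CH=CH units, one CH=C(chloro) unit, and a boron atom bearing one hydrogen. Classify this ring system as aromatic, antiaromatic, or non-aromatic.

Every ring atom contributes a p orbital perpendicular to the ring (the double-bond atoms are sp², each contributing one p electron; the boron has an empty p orbital), so the π system is cyclic and fully conjugated.
π-electron count: 5 × 2 = 10 from the double-bond units + 0 from the BH atom = 10.
With 10 π electrons (n = 2), the Hückel 4n+2 condition holds.

Aromatic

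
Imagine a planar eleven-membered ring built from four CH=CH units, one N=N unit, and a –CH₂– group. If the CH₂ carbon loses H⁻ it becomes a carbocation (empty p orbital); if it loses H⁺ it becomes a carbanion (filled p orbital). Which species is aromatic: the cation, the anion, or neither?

Both ions have a continuous loop of p orbitals — each ring atom is sp².
Cation: 5 × 2 + 0 = 10 π electrons → 4(2)+2, aromatic.
Anion: 5 × 2 + 2 = 12 π electrons → 4(3), antiaromatic.

The cation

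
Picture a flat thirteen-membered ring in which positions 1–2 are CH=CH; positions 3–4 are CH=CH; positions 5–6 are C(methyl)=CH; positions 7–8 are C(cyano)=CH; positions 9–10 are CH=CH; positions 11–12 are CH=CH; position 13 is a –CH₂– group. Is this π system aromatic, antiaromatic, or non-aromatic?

Non-aromatic

The CH2 position has four σ bonds — the tetrahedral CH₂ carbon is sp³ and has no p orbital in the ring π system — so the cyclic conjugation is interrupted.
Broken conjugation rules out both aromaticity and antiaromaticity.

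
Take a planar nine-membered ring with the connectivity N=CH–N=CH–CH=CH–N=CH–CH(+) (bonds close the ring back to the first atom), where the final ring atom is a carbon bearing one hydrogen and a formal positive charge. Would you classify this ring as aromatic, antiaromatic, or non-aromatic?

All ring atoms are sp² and supply a p orbital to the ring (each doubly-bonded ring atom is sp² with one p-orbital electron; each sp² =N– keeps its lone pair in-plane and puts one electron into the π system; the carbocation has an empty p orbital); the conjugation is uninterrupted.
Adding the contributions, 4 × 2 = 8 from the double-bond units + 0 from the CH(+) atom = 8.
8 is a 4n count (n = 2), so the planar conjugated ring is antiaromatic.

Antiaromatic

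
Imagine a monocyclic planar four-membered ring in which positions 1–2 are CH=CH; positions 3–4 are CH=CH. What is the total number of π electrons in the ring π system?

4

Check conjugation: every atom in a ring double bond is sp² and brings one electron to the p orbital — every position has a p orbital, so the cyclic π system is continuous.
π-electron count: 2 × 2 = 4 from the 2 double-bond units.
(The species described is cyclobutadiene.)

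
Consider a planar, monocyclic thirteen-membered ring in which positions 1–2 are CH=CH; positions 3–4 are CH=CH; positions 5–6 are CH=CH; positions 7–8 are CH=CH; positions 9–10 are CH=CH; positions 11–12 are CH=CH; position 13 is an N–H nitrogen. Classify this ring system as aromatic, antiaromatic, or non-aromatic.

Every ring atom contributes a p orbital perpendicular to the ring (every atom in a ring double bond is sp² and brings one electron to the p orbital; the pyrrole-type nitrogen donates its lone pair from the p orbital), so the π system is cyclic and fully conjugated.
Tallying contributions gives 6 × 2 = 12 from the double-bond units + 2 from the NH atom = 14.
Since 14 = 4·3 + 2, the ring meets the 4n+2 criterion.

Aromatic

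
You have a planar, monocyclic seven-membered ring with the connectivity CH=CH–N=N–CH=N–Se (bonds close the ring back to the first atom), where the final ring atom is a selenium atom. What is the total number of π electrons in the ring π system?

8

Every ring atom contributes a p orbital perpendicular to the ring (every atom in a ring double bond is sp² and brings one electron to the p orbital; each sp² =N– keeps its lone pair in-plane and puts one electron into the π system; the selenium donates one lone pair from its p orbital), so the π system is cyclic and fully conjugated.
Counting π electrons: 3 × 2 = 6 from the double-bond units + 2 from the Se atom = 8.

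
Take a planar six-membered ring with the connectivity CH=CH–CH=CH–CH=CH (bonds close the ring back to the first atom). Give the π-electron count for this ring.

The p orbitals form a continuous loop: the double-bond atoms are sp², each contributing one p electron. The ring is fully conjugated.
Counting π electrons: 3 × 2 = 6 from the 3 double-bond units.

6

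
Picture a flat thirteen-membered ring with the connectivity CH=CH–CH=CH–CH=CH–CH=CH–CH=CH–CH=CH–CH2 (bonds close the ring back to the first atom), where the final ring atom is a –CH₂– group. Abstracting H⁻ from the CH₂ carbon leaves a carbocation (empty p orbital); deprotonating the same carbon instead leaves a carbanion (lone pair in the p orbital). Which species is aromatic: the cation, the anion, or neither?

The anion

Both ions have a continuous loop of p orbitals — each ring atom is sp².
Cation: 6 × 2 + 0 = 12 π electrons → 4(3), antiaromatic.
Anion: 6 × 2 + 2 = 14 π electrons → 4(3)+2, aromatic.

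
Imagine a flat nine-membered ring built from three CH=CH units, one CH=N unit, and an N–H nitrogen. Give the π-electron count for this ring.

10

Every ring atom contributes a p orbital perpendicular to the ring (every atom in a ring double bond is sp² and brings one electron to the p orbital; the doubly-bonded nitrogens are pyridine-type — their lone pairs lie in the ring plane, leaving one electron in the p orbital; the pyrrole-type nitrogen donates its lone pair from the p orbital), so the π system is cyclic and fully conjugated.
π-electron count: 4 × 2 = 8 from the double-bond units + 2 from the NH atom = 10.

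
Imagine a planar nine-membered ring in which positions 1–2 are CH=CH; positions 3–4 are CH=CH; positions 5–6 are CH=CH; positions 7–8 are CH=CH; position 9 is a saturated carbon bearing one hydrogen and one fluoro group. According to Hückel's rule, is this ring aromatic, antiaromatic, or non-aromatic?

Because that saturated carbon is sp³ and has no p orbital in the ring π system at the CH(fluoro) position, the π system cannot extend all the way around the ring.
Hückel's rule only applies to fully conjugated rings, so this one is simply non-aromatic.

Non-aromatic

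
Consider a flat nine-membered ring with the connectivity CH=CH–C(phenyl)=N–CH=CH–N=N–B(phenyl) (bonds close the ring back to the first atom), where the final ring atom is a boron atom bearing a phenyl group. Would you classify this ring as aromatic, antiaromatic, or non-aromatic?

Antiaromatic

All ring atoms are sp² and supply a p orbital to the ring (each doubly-bonded ring atom is sp² with one p-orbital electron; each =N– nitrogen is pyridine-type (lone pair in the sp² plane, one electron in the p orbital); the boron has an empty p orbital); the conjugation is uninterrupted.
π-electron count: 4 × 2 = 8 from the double-bond units + 0 from the B(phenyl) atom = 8.
8 = 4(2); a planar, fully conjugated 4n system is antiaromatic.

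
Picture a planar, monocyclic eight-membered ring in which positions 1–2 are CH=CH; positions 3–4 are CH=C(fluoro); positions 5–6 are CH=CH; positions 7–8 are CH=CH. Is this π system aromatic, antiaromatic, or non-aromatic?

Antiaromatic

The p orbitals form a continuous loop: each doubly-bonded ring atom is sp² with one p-orbital electron. The ring is fully conjugated.
Counting π electrons: 4 × 2 = 8 from the 4 double-bond units.
A 4n π count (8, n = 2) in a planar conjugated ring means antiaromatic.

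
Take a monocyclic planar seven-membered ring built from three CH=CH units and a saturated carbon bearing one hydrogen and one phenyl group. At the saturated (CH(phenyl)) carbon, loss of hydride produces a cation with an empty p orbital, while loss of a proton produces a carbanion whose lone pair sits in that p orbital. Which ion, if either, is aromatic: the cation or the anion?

The cation

Once that carbon is sp², every ring atom has a p orbital and both ions are fully conjugated.
Cation: 3 × 2 + 0 = 6 π electrons → 4(1)+2, aromatic.
Anion: 3 × 2 + 2 = 8 π electrons → 4(2), antiaromatic.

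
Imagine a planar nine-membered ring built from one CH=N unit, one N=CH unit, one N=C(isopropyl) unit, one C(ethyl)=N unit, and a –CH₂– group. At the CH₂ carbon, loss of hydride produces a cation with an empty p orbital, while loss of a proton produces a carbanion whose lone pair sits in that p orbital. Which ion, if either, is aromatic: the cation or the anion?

The anion

Both ions have a continuous loop of p orbitals — each ring atom is sp².
Cation: 4 × 2 + 0 = 8 π electrons → 4(2), antiaromatic.
Anion: 4 × 2 + 2 = 10 π electrons → 4(2)+2, aromatic.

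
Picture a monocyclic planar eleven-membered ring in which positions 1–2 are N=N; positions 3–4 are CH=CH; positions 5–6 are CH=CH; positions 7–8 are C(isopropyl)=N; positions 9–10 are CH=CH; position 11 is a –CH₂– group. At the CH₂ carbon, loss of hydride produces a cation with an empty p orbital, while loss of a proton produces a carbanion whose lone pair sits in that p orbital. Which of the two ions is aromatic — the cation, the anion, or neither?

The cation

In either ion the ring is fully conjugated: every atom, including the new sp² carbon, supplies a p orbital.
Cation: 5 × 2 + 0 = 10 π electrons → 4(2)+2, aromatic.
Anion: 5 × 2 + 2 = 12 π electrons → 4(3), antiaromatic.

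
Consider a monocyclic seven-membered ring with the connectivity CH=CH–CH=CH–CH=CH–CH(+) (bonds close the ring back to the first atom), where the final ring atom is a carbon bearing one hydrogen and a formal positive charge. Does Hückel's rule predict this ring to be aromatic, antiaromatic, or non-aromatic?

Aromatic

Check conjugation: every atom in a ring double bond is sp² and brings one electron to the p orbital; the carbocation has an empty p orbital — every position has a p orbital, so the cyclic π system is continuous.
Counting π electrons: 3 × 2 = 6 from the double-bond units + 0 from the CH(+) atom = 6.
Since 6 = 4·1 + 2, the ring meets the 4n+2 criterion.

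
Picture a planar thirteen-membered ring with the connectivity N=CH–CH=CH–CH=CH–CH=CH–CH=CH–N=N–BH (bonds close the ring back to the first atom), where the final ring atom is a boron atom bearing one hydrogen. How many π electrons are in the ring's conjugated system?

Every ring atom contributes a p orbital perpendicular to the ring (every atom in a ring double bond is sp² and brings one electron to the p orbital; the doubly-bonded nitrogens are pyridine-type — their lone pairs lie in the ring plane, leaving one electron in the p orbital; the boron has an empty p orbital), so the π system is cyclic and fully conjugated.
Tallying contributions gives 6 × 2 = 12 from the double-bond units + 0 from the BH atom = 12.

12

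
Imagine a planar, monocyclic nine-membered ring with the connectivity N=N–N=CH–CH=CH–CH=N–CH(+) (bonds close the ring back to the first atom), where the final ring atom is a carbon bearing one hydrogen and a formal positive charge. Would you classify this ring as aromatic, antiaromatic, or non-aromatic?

Antiaromatic

Check conjugation: each doubly-bonded ring atom is sp² with one p-orbital electron; the doubly-bonded nitrogens are pyridine-type — their lone pairs lie in the ring plane, leaving one electron in the p orbital; the carbocation has an empty p orbital — every position has a p orbital, so the cyclic π system is continuous.
π-electron count: 4 × 2 = 8 from the double-bond units + 0 from the CH(+) atom = 8.
With 8 = 4·2 π electrons, Hückel's rule classifies the planar ring as antiaromatic.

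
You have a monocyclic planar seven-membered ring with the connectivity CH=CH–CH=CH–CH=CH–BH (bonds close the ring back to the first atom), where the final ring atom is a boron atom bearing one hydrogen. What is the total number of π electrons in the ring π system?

6

Check conjugation: each doubly-bonded ring atom is sp² with one p-orbital electron; the boron has an empty p orbital — every position has a p orbital, so the cyclic π system is continuous.
Adding the contributions, 3 × 2 = 6 from the double-bond units + 0 from the BH atom = 6.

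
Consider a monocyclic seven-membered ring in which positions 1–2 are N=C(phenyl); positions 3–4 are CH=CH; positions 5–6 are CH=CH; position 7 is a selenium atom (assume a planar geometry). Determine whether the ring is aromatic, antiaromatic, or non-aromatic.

Every ring atom contributes a p orbital perpendicular to the ring (the double-bond atoms are sp², each contributing one p electron; the doubly-bonded nitrogens are pyridine-type — their lone pairs lie in the ring plane, leaving one electron in the p orbital; the selenium donates one lone pair from its p orbital), so the π system is cyclic and fully conjugated.
Counting π electrons: 3 × 2 = 6 from the double-bond units + 2 from the Se atom = 8.
A 4n π count (8, n = 2) in a planar conjugated ring means antiaromatic.

Antiaromatic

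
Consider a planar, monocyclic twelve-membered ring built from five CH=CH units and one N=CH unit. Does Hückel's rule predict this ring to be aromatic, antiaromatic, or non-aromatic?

Antiaromatic

The p orbitals form a continuous loop: every atom in a ring double bond is sp² and brings one electron to the p orbital; each =N– nitrogen is pyridine-type (lone pair in the sp² plane, one electron in the p orbital). The ring is fully conjugated.
Counting π electrons: 6 × 2 = 12 from the 6 double-bond units.
A 4n π count (12, n = 3) in a planar conjugated ring means antiaromatic.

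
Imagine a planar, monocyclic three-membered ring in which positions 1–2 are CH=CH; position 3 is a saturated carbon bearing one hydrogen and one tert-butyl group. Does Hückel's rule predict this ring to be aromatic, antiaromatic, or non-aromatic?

Because that saturated carbon is sp³ and has no p orbital in the ring π system at the CH(tert-butyl) position, the π system cannot extend all the way around the ring.
Without a continuous loop of overlapping p orbitals the Hückel electron count never comes into play.

Non-aromatic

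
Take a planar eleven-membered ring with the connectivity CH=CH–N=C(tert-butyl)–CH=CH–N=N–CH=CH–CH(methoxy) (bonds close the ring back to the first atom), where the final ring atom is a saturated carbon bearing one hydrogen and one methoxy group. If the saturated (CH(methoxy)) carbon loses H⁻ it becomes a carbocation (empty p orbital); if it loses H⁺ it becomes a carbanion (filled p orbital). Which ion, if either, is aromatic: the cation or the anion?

Once that carbon is sp², every ring atom has a p orbital and both ions are fully conjugated.
Cation: 5 × 2 + 0 = 10 π electrons → 4(2)+2, aromatic.
Anion: 5 × 2 + 2 = 12 π electrons → 4(3), antiaromatic.

The cation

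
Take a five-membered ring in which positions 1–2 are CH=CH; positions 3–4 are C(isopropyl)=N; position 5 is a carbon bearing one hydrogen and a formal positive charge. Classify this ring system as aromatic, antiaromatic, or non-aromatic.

All ring atoms are sp² and supply a p orbital to the ring (every atom in a ring double bond is sp² and brings one electron to the p orbital; each =N– nitrogen is pyridine-type (lone pair in the sp² plane, one electron in the p orbital); the carbocation has an empty p orbital); the conjugation is uninterrupted.
Adding the contributions, 2 × 2 = 4 from the double-bond units + 0 from the CH(+) atom = 4.
A 4n π count (4, n = 1) in a planar conjugated ring means antiaromatic.

Antiaromatic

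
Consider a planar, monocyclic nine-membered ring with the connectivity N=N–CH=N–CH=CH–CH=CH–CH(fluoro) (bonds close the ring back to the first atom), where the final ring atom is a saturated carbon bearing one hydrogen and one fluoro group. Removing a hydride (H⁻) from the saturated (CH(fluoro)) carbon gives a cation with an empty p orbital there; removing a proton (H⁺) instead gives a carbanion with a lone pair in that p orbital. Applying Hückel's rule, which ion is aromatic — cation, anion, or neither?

In both ions every ring atom is sp² and contributes a p orbital, so both rings are fully conjugated.
Cation: 4 × 2 + 0 = 8 π electrons → 4(2), antiaromatic.
Anion: 4 × 2 + 2 = 10 π electrons → 4(2)+2, aromatic.

The anion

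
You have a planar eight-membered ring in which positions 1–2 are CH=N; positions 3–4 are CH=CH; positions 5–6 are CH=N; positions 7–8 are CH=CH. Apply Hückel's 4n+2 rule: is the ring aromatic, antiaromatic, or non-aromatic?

Antiaromatic

Every ring atom contributes a p orbital perpendicular to the ring (the double-bond atoms are sp², each contributing one p electron; the doubly-bonded nitrogens are pyridine-type — their lone pairs lie in the ring plane, leaving one electron in the p orbital), so the π system is cyclic and fully conjugated.
Counting π electrons: 4 × 2 = 8 from the 4 double-bond units.
8 = 4(2); a planar, fully conjugated 4n system is antiaromatic.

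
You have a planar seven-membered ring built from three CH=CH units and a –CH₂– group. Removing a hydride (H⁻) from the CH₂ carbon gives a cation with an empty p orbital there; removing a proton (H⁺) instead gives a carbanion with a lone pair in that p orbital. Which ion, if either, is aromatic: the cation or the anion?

The cation

In either ion the ring is fully conjugated: every atom, including the new sp² carbon, supplies a p orbital.
Cation: 3 × 2 + 0 = 6 π electrons → 4(1)+2, aromatic.
Anion: 3 × 2 + 2 = 8 π electrons → 4(2), antiaromatic.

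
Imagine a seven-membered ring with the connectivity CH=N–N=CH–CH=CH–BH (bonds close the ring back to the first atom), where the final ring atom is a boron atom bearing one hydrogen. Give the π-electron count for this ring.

Check conjugation: every atom in a ring double bond is sp² and brings one electron to the p orbital; the doubly-bonded nitrogens are pyridine-type — their lone pairs lie in the ring plane, leaving one electron in the p orbital; the boron has an empty p orbital — every position has a p orbital, so the cyclic π system is continuous.
π-electron count: 3 × 2 = 6 from the double-bond units + 0 from the BH atom = 6.

6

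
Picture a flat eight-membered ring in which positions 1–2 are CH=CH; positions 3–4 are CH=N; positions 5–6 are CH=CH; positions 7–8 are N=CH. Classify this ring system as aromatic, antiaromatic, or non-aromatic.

All ring atoms are sp² and supply a p orbital to the ring (the double-bond atoms are sp², each contributing one p electron; the doubly-bonded nitrogens are pyridine-type — their lone pairs lie in the ring plane, leaving one electron in the p orbital); the conjugation is uninterrupted.
Tallying contributions gives 4 × 2 = 8 from the 4 double-bond units.
8 = 4(2); a planar, fully conjugated 4n system is antiaromatic.

Antiaromatic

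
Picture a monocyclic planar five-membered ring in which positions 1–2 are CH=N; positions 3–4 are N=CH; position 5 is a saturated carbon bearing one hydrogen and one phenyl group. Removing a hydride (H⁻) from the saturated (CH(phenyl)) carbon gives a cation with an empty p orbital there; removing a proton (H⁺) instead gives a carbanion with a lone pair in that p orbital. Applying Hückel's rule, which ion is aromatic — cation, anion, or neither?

The anion

Once that carbon is sp², every ring atom has a p orbital and both ions are fully conjugated.
Cation: 2 × 2 + 0 = 4 π electrons → 4(1), antiaromatic.
Anion: 2 × 2 + 2 = 6 π electrons → 4(1)+2, aromatic.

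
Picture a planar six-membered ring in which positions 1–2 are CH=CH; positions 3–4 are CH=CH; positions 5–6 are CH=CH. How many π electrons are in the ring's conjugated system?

6

The p orbitals form a continuous loop: the double-bond atoms are sp², each contributing one p electron. The ring is fully conjugated.
Tallying contributions gives 3 × 2 = 6 from the 3 double-bond units.
This is benzene.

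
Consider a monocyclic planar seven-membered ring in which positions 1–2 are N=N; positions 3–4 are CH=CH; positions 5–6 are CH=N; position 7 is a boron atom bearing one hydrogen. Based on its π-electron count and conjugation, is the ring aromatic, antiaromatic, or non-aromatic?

Every ring atom contributes a p orbital perpendicular to the ring (each doubly-bonded ring atom is sp² with one p-orbital electron; the doubly-bonded nitrogens are pyridine-type — their lone pairs lie in the ring plane, leaving one electron in the p orbital; the boron has an empty p orbital), so the π system is cyclic and fully conjugated.
Tallying contributions gives 3 × 2 = 6 from the double-bond units + 0 from the BH atom = 6.
Since 6 = 4·1 + 2, the ring meets the 4n+2 criterion.

Aromatic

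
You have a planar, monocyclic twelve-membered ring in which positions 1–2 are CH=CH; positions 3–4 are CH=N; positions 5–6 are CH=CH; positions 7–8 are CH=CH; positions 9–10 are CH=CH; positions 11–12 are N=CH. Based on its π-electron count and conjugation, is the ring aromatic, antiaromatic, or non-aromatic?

All ring atoms are sp² and supply a p orbital to the ring (the double-bond atoms are sp², each contributing one p electron; the doubly-bonded nitrogens are pyridine-type — their lone pairs lie in the ring plane, leaving one electron in the p orbital); the conjugation is uninterrupted.
Counting π electrons: 6 × 2 = 12 from the 6 double-bond units.
12 = 4(3); a planar, fully conjugated 4n system is antiaromatic.

Antiaromatic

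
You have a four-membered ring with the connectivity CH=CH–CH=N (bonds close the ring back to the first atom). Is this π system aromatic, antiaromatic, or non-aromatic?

Check conjugation: the double-bond atoms are sp², each contributing one p electron; each =N– nitrogen is pyridine-type (lone pair in the sp² plane, one electron in the p orbital) — every position has a p orbital, so the cyclic π system is continuous.
Adding the contributions, 2 × 2 = 4 from the 2 double-bond units.
With 4 = 4·1 π electrons, Hückel's rule classifies the planar ring as antiaromatic.

Antiaromatic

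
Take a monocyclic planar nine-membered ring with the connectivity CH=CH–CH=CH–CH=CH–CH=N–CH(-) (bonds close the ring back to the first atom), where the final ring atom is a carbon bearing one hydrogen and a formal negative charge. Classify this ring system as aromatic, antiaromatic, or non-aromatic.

Every ring atom contributes a p orbital perpendicular to the ring (the double-bond atoms are sp², each contributing one p electron; each =N– nitrogen is pyridine-type (lone pair in the sp² plane, one electron in the p orbital); the carbanion's lone pair occupies the p orbital), so the π system is cyclic and fully conjugated.
π-electron count: 4 × 2 = 8 from the double-bond units + 2 from the CH(-) atom = 10.
That gives a 4n+2 count (10, n = 2).

Aromatic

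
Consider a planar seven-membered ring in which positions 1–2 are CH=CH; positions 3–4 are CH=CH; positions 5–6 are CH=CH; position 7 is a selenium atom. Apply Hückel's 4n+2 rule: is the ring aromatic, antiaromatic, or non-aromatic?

Antiaromatic

All ring atoms are sp² and supply a p orbital to the ring (each doubly-bonded ring atom is sp² with one p-orbital electron; the selenium donates one lone pair from its p orbital); the conjugation is uninterrupted.
Adding the contributions, 3 × 2 = 6 from the double-bond units + 2 from the Se atom = 8.
8 = 4(2); a planar, fully conjugated 4n system is antiaromatic.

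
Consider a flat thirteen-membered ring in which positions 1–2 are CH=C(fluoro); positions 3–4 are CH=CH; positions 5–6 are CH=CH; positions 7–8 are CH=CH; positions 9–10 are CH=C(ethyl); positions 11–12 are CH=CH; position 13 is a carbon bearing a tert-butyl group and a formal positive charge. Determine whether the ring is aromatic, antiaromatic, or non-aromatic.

The p orbitals form a continuous loop: every atom in a ring double bond is sp² and brings one electron to the p orbital; the carbocation has an empty p orbital. The ring is fully conjugated.
Adding the contributions, 6 × 2 = 12 from the double-bond units + 0 from the C(tert-butyl)(+) atom = 12.
12 is a 4n count (n = 3), so the planar conjugated ring is antiaromatic.

Antiaromatic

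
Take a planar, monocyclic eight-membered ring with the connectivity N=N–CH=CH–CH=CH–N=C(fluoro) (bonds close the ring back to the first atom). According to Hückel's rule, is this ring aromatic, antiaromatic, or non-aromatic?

The p orbitals form a continuous loop: the double-bond atoms are sp², each contributing one p electron; each =N– nitrogen is pyridine-type (lone pair in the sp² plane, one electron in the p orbital). The ring is fully conjugated.
Tallying contributions gives 4 × 2 = 8 from the 4 double-bond units.
With 8 = 4·2 π electrons, Hückel's rule classifies the planar ring as antiaromatic.

Antiaromatic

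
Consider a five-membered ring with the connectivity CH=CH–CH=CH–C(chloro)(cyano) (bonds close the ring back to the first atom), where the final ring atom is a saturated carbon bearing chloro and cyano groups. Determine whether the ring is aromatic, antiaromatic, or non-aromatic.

The C(chloro)(cyano) position has four σ bonds — that saturated carbon is sp³ and has no p orbital in the ring π system — so the cyclic conjugation is interrupted.
Hückel's rule only applies to fully conjugated rings, so this one is simply non-aromatic.

Non-aromatic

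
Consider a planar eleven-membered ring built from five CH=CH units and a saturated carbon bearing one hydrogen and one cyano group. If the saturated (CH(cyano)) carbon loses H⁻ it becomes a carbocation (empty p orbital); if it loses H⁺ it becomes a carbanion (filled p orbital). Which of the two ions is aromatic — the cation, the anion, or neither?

In both ions every ring atom is sp² and contributes a p orbital, so both rings are fully conjugated.
Cation: 5 × 2 + 0 = 10 π electrons → 4(2)+2, aromatic.
Anion: 5 × 2 + 2 = 12 π electrons → 4(3), antiaromatic.

The cation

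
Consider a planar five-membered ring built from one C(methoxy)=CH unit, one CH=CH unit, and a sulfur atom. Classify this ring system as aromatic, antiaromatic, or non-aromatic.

Check conjugation: each doubly-bonded ring atom is sp² with one p-orbital electron; the sulfur donates one lone pair from its p orbital — every position has a p orbital, so the cyclic π system is continuous.
Counting π electrons: 2 × 2 = 4 from the double-bond units + 2 from the S atom = 6.
That gives a 4n+2 count (6, n = 1).

Aromatic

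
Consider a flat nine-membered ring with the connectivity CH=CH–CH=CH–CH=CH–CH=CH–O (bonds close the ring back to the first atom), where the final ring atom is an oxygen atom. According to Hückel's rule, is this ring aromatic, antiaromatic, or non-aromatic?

Aromatic

Check conjugation: the double-bond atoms are sp², each contributing one p electron; the oxygen donates one lone pair from its p orbital — every position has a p orbital, so the cyclic π system is continuous.
Tallying contributions gives 4 × 2 = 8 from the double-bond units + 2 from the O atom = 10.
10 = 4(2) + 2, which satisfies Hückel's 4n+2 rule.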